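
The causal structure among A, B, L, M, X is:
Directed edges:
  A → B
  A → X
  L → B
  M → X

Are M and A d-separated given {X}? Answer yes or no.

No — M and A are d-connected given {X}.

Bayes-Ball from M | {X} reaches {A,B}.
A ∈ reach(M|{X}) ⇒ M ⊥̸ A | {X}.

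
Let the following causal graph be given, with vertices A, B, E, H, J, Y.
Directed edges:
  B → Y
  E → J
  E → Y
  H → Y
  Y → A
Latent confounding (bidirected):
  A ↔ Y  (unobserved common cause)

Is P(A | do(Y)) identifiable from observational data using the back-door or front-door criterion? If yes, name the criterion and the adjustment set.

desc(Y)\{Y}={A}; candidates ⊆ {B,E,H,J}.
Y↔A: latent back-door arc(s) into Y.
size 0: {}; under {} Y still reaches {A,B,E,H,J} ∋ A.
size 1: {B}, {E}, {H} …(+1); under {B} Y still reaches {A,E,H,J} ∋ A.
size 2: {B,E}, {B,H}, {B,J} …(+3); under {B,E} Y still reaches {A,H} ∋ A.
Y↔A cannot be blocked by any observed set — no back-door set.
No mediator lies on a directed Y→…→A path.
Neither criterion identifies P(A|do(Y)) in this graph.

P(A|do(Y)): not identifiable (no BD/FD set).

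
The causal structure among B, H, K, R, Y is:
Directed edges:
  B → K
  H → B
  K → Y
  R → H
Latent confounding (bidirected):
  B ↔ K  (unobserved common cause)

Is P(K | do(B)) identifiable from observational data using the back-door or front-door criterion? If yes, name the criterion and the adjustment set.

P(K|do(B)): not identifiable (no BD/FD set).

desc(B)\{B}={K,Y}; candidates ⊆ {H,R}.
B↔K: latent back-door arc(s) into B.
size 0: {}; under {} B still reaches {H,K,R,Y} ∋ K.
size 1: {H}, {R}; under {H} B still reaches {K,Y} ∋ K.
size 2: {H,R}; under {H,R} B still reaches {K,Y} ∋ K.
B↔K cannot be blocked by any observed set — no back-door set.
No mediator lies on a directed B→…→K path.
Neither criterion identifies P(K|do(B)) in this graph.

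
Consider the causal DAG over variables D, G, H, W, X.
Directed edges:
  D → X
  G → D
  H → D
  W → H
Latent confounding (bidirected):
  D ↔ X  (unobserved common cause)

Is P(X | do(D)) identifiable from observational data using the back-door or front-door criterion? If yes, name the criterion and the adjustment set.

P(X|do(D)): not identifiable (no BD/FD set).

desc(D)\{D}={X}; candidates ⊆ {G,H,W}.
D↔X: latent back-door arc(s) into D.
size 0: {}; under {} D still reaches {G,H,W,X} ∋ X.
size 1: {G}, {H}, {W}; under {G} D still reaches {H,W,X} ∋ X.
size 2: {G,H}, {G,W}, {H,W}; under {G,H} D still reaches {X} ∋ X.
D↔X cannot be blocked by any observed set — no back-door set.
No mediator lies on a directed D→…→X path.
Neither criterion identifies P(X|do(D)) in this graph.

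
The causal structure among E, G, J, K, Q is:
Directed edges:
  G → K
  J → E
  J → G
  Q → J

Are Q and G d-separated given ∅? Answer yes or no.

No — Q and G are d-connected given ∅.

Bayes-Ball from Q | ∅ reaches {E,G,J,K}.
G ∈ reach(Q|∅) ⇒ Q ⊥̸ G | ∅.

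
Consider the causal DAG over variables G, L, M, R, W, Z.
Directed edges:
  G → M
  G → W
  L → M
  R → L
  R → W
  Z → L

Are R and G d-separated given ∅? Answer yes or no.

Yes — R ⊥ G | ∅.

Bayes-Ball from R | ∅ reaches {L,M,W}.
G ∉ reach(R|∅) ⇒ R ⊥ G | ∅.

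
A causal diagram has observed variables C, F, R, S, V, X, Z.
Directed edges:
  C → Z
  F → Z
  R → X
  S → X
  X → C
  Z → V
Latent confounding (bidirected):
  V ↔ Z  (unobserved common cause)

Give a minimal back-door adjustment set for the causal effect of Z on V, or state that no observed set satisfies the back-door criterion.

desc(Z)\{Z}={V}; candidates ⊆ {C,F,R,S,X}.
Z↔V: latent back-door arc(s) into Z.
size 0: {}; under {} Z still reaches {C,F,R,S,V,X} ∋ V.
size 1: {C}, {F}, {R} …(+2); under {C} Z still reaches {F,V} ∋ V.
size 2: {C,F}, {C,R}, {C,S} …(+7); under {C,F} Z still reaches {V} ∋ V.
Z↔V cannot be blocked by any observed set — no back-door set.

Z→V: no observed back-door set.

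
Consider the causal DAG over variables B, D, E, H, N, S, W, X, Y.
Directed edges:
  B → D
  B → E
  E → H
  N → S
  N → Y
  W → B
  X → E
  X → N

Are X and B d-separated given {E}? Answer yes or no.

Bayes-Ball from X | {E} reaches {B,D,N,S,W,Y}.
B ∈ reach(X|{E}) ⇒ X ⊥̸ B | {E}.

No — X and B are d-connected given {E}.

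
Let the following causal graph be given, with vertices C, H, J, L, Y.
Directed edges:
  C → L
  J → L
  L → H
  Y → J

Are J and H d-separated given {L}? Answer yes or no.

Yes — J ⊥ H | {L}.

Bayes-Ball from J | {L} reaches {C,Y}.
H ∉ reach(J|{L}) ⇒ J ⊥ H | {L}.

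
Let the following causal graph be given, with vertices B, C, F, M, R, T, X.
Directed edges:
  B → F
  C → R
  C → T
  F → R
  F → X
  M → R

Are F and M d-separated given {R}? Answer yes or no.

Bayes-Ball from F | {R} reaches {B,C,M,T,X}.
M ∈ reach(F|{R}) ⇒ F ⊥̸ M | {R}.

No — F and M are d-connected given {R}.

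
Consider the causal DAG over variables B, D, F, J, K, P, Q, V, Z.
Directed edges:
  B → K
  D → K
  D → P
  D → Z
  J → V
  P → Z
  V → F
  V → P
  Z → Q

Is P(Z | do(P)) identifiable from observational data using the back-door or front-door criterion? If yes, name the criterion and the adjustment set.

P(Z|do(P)): backdoor, adjust for {D}.

desc(P)\{P}={Q,Z}; candidates ⊆ {B,D,F,J,K,V}.
size 0: {}; under {} P still reaches {D,F,J,K,Q,V,Z} ∋ Z.
{D}: P⊥Z given {D} in G with P→· removed — back-door holds.
P(Z|do(P)) = Σ_{D} P(Z|P,D)·P(D).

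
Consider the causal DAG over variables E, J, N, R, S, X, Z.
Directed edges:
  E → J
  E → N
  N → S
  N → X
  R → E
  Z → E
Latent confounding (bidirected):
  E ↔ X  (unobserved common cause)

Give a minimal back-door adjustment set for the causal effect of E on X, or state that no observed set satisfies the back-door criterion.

desc(E)\{E}={J,N,S,X}; candidates ⊆ {R,Z}.
E↔X: latent back-door arc(s) into E.
size 0: {}; under {} E still reaches {R,X,Z} ∋ X.
size 1: {R}, {Z}; under {R} E still reaches {X,Z} ∋ X.
size 2: {R,Z}; under {R,Z} E still reaches {X} ∋ X.
E↔X cannot be blocked by any observed set — no back-door set.

E→X: no observed back-door set.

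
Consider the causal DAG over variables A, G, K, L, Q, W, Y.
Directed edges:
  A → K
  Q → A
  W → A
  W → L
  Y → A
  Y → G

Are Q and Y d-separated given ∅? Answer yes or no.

Bayes-Ball from Q | ∅ reaches {A,K}.
Y ∉ reach(Q|∅) ⇒ Q ⊥ Y | ∅.

Yes — Q ⊥ Y | ∅.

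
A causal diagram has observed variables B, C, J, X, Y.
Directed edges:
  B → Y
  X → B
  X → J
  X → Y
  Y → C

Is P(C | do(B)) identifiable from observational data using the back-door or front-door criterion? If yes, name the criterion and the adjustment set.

P(C|do(B)): backdoor, adjust for {X}.

desc(B)\{B}={C,Y}; candidates ⊆ {J,X}.
size 0: {}; under {} B still reaches {C,J,X,Y} ∋ C.
{X}: B⊥C given {X} in G with B→· removed — back-door holds.
P(C|do(B)) = Σ_{X} P(C|B,X)·P(X).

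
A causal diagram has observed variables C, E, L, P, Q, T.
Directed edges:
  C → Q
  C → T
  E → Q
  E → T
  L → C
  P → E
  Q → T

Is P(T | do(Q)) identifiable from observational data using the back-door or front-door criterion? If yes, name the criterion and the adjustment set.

desc(Q)\{Q}={T}; candidates ⊆ {C,E,L,P}.
size 0: {}; under {} Q still reaches {C,E,L,P,T} ∋ T.
size 1: {C}, {E}, {L} …(+1); under {C} Q still reaches {E,P,T} ∋ T.
{C,E}: Q⊥T given {C,E} in G with Q→· removed — back-door holds.
P(T|do(Q)) = Σ_{C,E} P(T|Q,C,E)·P(C,E).

P(T|do(Q)): backdoor, adjust for {C, E}.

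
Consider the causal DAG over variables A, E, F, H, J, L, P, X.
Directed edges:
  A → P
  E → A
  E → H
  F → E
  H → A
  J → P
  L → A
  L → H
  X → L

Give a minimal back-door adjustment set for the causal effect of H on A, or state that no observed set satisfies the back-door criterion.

H→A: minimal back-door set {E, L}.

desc(H)\{H}={A,P}; candidates ⊆ {E,F,J,L,X}.
size 0: {}; under {} H still reaches {A,E,F,L,P,X} ∋ A.
size 1: {E}, {F}, {J} …(+2); under {E} H still reaches {A,L,P,X} ∋ A.
{E,L}: H⊥A given {E,L} in G with H→· removed — back-door holds.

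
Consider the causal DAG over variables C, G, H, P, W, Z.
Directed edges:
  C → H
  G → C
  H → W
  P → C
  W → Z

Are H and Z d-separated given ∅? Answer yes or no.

No — H and Z are d-connected given ∅.

Bayes-Ball from H | ∅ reaches {C,G,P,W,Z}.
Z ∈ reach(H|∅) ⇒ H ⊥̸ Z | ∅.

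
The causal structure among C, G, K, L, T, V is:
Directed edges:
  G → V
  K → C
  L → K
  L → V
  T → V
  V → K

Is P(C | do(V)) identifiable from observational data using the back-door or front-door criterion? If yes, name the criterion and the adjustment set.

P(C|do(V)): backdoor, adjust for {L}.

desc(V)\{V}={C,K}; candidates ⊆ {G,L,T}.
size 0: {}; under {} V still reaches {C,G,K,L,T} ∋ C.
{L}: V⊥C given {L} in G with V→· removed — back-door holds.
P(C|do(V)) = Σ_{L} P(C|V,L)·P(L).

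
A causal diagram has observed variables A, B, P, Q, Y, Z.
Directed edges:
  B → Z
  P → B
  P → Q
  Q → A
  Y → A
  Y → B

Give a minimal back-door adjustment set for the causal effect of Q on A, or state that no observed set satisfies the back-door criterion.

desc(Q)\{Q}={A}; candidates ⊆ {B,P,Y,Z}.
∅: Q⊥A given ∅ in G with Q→· removed — back-door holds.

Q→A: minimal back-door set ∅.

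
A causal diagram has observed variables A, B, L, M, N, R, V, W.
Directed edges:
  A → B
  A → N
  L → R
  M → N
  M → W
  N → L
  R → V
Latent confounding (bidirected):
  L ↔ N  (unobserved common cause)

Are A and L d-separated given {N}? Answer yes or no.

No — A and L are d-connected given {N}.

Bayes-Ball from A | {N} reaches {B,L,M,R,V,W}.
L ∈ reach(A|{N}) ⇒ A ⊥̸ L | {N}.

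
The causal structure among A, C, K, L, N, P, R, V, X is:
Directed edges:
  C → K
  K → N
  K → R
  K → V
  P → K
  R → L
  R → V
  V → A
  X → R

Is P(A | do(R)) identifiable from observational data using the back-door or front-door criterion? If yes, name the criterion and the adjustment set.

P(A|do(R)): backdoor, adjust for {K}.

desc(R)\{R}={A,L,V}; candidates ⊆ {C,K,N,P,X}.
size 0: {}; under {} R still reaches {A,C,K,N,P,V,X} ∋ A.
{K}: R⊥A given {K} in G with R→· removed — back-door holds.
P(A|do(R)) = Σ_{K} P(A|R,K)·P(K).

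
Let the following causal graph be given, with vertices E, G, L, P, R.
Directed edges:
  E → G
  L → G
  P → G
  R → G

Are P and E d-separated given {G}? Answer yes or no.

No — P and E are d-connected given {G}.

Bayes-Ball from P | {G} reaches {E,L,R}.
E ∈ reach(P|{G}) ⇒ P ⊥̸ E | {G}.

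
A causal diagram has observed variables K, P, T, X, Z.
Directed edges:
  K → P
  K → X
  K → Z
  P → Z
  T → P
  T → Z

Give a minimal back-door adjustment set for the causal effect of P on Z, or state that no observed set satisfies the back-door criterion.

desc(P)\{P}={Z}; candidates ⊆ {K,T,X}.
size 0: {}; under {} P still reaches {K,T,X,Z} ∋ Z.
size 1: {K}, {T}, {X}; under {K} P still reaches {T,Z} ∋ Z.
{K,T}: P⊥Z given {K,T} in G with P→· removed — back-door holds.

P→Z: minimal back-door set {K, T}.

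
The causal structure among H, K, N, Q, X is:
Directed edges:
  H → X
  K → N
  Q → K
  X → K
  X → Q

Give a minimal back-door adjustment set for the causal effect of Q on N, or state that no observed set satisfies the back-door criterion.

Q→N: minimal back-door set {X}.

desc(Q)\{Q}={K,N}; candidates ⊆ {H,X}.
size 0: {}; under {} Q still reaches {H,K,N,X} ∋ N.
{X}: Q⊥N given {X} in G with Q→· removed — back-door holds.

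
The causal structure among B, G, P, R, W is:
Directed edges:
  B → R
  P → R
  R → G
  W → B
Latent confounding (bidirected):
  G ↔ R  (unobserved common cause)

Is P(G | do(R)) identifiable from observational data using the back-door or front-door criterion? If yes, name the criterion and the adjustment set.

desc(R)\{R}={G}; candidates ⊆ {B,P,W}.
R↔G: latent back-door arc(s) into R.
size 0: {}; under {} R still reaches {B,G,P,W} ∋ G.
size 1: {B}, {P}, {W}; under {B} R still reaches {G,P} ∋ G.
size 2: {B,P}, {B,W}, {P,W}; under {B,P} R still reaches {G} ∋ G.
R↔G cannot be blocked by any observed set — no back-door set.
No mediator lies on a directed R→…→G path.
Neither criterion identifies P(G|do(R)) in this graph.

P(G|do(R)): not identifiable (no BD/FD set).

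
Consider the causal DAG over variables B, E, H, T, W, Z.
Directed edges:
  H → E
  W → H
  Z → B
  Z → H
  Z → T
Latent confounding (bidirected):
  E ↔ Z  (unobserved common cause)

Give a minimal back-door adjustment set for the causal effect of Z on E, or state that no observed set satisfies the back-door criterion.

Z→E: no observed back-door set.

desc(Z)\{Z}={B,E,H,T}; candidates ⊆ {W}.
Z↔E: latent back-door arc(s) into Z.
size 0: {}; under {} Z still reaches {E} ∋ E.
size 1: {W}; under {W} Z still reaches {E} ∋ E.
Z↔E cannot be blocked by any observed set — no back-door set.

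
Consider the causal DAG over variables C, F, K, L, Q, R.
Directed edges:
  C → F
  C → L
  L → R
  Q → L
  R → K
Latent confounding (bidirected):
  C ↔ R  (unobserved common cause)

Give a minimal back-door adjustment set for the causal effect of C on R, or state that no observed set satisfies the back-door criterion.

desc(C)\{C}={F,K,L,R}; candidates ⊆ {Q}.
C↔R: latent back-door arc(s) into C.
size 0: {}; under {} C still reaches {K,R} ∋ R.
size 1: {Q}; under {Q} C still reaches {K,R} ∋ R.
C↔R cannot be blocked by any observed set — no back-door set.

C→R: no observed back-door set.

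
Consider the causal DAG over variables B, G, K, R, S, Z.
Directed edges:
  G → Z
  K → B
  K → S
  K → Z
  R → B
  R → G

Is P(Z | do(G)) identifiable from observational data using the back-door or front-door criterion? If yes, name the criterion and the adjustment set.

P(Z|do(G)): backdoor, adjust for ∅.

desc(G)\{G}={Z}; candidates ⊆ {B,K,R,S}.
∅: G⊥Z given ∅ in G with G→· removed — back-door holds.
P(Z|do(G)) = P(Z|G) — no adjustment needed.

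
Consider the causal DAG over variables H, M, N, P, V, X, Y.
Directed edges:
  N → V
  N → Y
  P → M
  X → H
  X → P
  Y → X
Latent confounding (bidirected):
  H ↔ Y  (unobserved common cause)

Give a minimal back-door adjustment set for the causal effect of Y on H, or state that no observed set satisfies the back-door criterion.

desc(Y)\{Y}={H,M,P,X}; candidates ⊆ {N,V}.
Y↔H: latent back-door arc(s) into Y.
size 0: {}; under {} Y still reaches {H,N,V} ∋ H.
size 1: {N}, {V}; under {N} Y still reaches {H} ∋ H.
size 2: {N,V}; under {N,V} Y still reaches {H} ∋ H.
Y↔H cannot be blocked by any observed set — no back-door set.

Y→H: no observed back-door set.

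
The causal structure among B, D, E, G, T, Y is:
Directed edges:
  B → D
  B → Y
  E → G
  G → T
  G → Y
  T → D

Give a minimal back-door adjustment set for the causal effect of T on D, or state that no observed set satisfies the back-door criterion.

T→D: minimal back-door set ∅.

desc(T)\{T}={D}; candidates ⊆ {B,E,G,Y}.
∅: T⊥D given ∅ in G with T→· removed — back-door holds.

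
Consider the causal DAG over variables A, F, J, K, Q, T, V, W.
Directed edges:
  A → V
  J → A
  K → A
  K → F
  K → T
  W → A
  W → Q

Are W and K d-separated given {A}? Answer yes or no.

No — W and K are d-connected given {A}.

Bayes-Ball from W | {A} reaches {F,J,K,Q,T}.
K ∈ reach(W|{A}) ⇒ W ⊥̸ K | {A}.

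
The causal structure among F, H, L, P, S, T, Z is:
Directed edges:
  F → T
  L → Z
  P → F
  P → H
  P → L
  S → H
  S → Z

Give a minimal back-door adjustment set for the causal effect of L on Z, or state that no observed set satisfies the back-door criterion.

L→Z: minimal back-door set ∅.

desc(L)\{L}={Z}; candidates ⊆ {F,H,P,S,T}.
∅: L⊥Z given ∅ in G with L→· removed — back-door holds.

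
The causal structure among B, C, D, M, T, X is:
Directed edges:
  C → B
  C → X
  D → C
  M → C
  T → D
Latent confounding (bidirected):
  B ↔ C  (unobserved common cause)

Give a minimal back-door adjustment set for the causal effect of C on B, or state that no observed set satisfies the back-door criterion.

desc(C)\{C}={B,X}; candidates ⊆ {D,M,T}.
C↔B: latent back-door arc(s) into C.
size 0: {}; under {} C still reaches {B,D,M,T} ∋ B.
size 1: {D}, {M}, {T}; under {D} C still reaches {B,M} ∋ B.
size 2: {D,M}, {D,T}, {M,T}; under {D,M} C still reaches {B} ∋ B.
C↔B cannot be blocked by any observed set — no back-door set.

C→B: no observed back-door set.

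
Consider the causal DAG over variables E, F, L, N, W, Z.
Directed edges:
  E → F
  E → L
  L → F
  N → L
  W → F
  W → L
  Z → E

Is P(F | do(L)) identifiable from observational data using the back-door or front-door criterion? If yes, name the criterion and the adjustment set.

P(F|do(L)): backdoor, adjust for {E, W}.

desc(L)\{L}={F}; candidates ⊆ {E,N,W,Z}.
size 0: {}; under {} L still reaches {E,F,N,W,Z} ∋ F.
size 1: {E}, {N}, {W} …(+1); under {E} L still reaches {F,N,W} ∋ F.
{E,W}: L⊥F given {E,W} in G with L→· removed — back-door holds.
P(F|do(L)) = Σ_{E,W} P(F|L,E,W)·P(E,W).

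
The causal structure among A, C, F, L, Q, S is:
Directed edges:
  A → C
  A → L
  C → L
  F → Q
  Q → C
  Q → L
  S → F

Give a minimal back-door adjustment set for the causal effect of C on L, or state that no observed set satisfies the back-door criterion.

desc(C)\{C}={L}; candidates ⊆ {A,F,Q,S}.
size 0: {}; under {} C still reaches {A,F,L,Q,S} ∋ L.
size 1: {A}, {F}, {Q} …(+1); under {A} C still reaches {F,L,Q,S} ∋ L.
{A,Q}: C⊥L given {A,Q} in G with C→· removed — back-door holds.

C→L: minimal back-door set {A, Q}.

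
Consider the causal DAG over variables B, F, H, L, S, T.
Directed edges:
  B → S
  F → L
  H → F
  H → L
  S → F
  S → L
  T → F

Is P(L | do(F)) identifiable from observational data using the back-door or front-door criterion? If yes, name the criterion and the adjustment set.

desc(F)\{F}={L}; candidates ⊆ {B,H,S,T}.
size 0: {}; under {} F still reaches {B,H,L,S,T} ∋ L.
size 1: {B}, {H}, {S} …(+1); under {B} F still reaches {H,L,S,T} ∋ L.
{H,S}: F⊥L given {H,S} in G with F→· removed — back-door holds.
P(L|do(F)) = Σ_{H,S} P(L|F,H,S)·P(H,S).

P(L|do(F)): backdoor, adjust for {H, S}.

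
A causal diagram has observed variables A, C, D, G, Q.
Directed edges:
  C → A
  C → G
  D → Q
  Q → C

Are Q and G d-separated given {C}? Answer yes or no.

Bayes-Ball from Q | {C} reaches {D}.
G ∉ reach(Q|{C}) ⇒ Q ⊥ G | {C}.

Yes — Q ⊥ G | {C}.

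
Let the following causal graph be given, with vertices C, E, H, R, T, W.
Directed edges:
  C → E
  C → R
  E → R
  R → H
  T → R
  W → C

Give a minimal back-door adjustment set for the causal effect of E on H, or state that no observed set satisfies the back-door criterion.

desc(E)\{E}={H,R}; candidates ⊆ {C,T,W}.
size 0: {}; under {} E still reaches {C,H,R,W} ∋ H.
{C}: E⊥H given {C} in G with E→· removed — back-door holds.

E→H: minimal back-door set {C}.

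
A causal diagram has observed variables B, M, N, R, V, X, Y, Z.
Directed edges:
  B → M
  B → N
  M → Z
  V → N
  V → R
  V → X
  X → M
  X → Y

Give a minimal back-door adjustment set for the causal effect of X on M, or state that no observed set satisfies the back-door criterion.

X→M: minimal back-door set ∅.

desc(X)\{X}={M,Y,Z}; candidates ⊆ {B,N,R,V}.
∅: X⊥M given ∅ in G with X→· removed — back-door holds.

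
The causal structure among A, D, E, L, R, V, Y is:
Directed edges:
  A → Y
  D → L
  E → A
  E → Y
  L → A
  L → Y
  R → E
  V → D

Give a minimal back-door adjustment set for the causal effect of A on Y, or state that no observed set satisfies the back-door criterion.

A→Y: minimal back-door set {E, L}.

desc(A)\{A}={Y}; candidates ⊆ {D,E,L,R,V}.
size 0: {}; under {} A still reaches {D,E,L,R,V,Y} ∋ Y.
size 1: {D}, {E}, {L} …(+2); under {D} A still reaches {E,L,R,Y} ∋ Y.
{E,L}: A⊥Y given {E,L} in G with A→· removed — back-door holds.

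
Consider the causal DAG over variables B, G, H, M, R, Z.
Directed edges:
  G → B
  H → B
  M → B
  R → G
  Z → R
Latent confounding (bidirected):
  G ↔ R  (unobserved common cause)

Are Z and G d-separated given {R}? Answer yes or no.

Bayes-Ball from Z | {R} reaches {B,G}.
G ∈ reach(Z|{R}) ⇒ Z ⊥̸ G | {R}.

No — Z and G are d-connected given {R}.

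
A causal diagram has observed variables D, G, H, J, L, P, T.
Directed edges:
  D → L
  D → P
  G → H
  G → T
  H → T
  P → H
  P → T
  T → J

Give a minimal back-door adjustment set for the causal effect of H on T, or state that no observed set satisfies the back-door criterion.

H→T: minimal back-door set {G, P}.

desc(H)\{H}={J,T}; candidates ⊆ {D,G,L,P}.
size 0: {}; under {} H still reaches {D,G,J,L,P,T} ∋ T.
size 1: {D}, {G}, {L} …(+1); under {D} H still reaches {G,J,P,T} ∋ T.
{G,P}: H⊥T given {G,P} in G with H→· removed — back-door holds.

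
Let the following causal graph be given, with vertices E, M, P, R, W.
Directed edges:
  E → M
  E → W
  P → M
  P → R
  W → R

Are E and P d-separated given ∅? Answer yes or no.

Bayes-Ball from E | ∅ reaches {M,R,W}.
P ∉ reach(E|∅) ⇒ E ⊥ P | ∅.

Yes — E ⊥ P | ∅.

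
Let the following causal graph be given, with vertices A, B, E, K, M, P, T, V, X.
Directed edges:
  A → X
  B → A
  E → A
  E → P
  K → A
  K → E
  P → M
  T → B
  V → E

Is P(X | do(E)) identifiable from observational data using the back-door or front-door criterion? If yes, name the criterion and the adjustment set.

desc(E)\{E}={A,M,P,X}; candidates ⊆ {B,K,T,V}.
size 0: {}; under {} E still reaches {A,K,V,X} ∋ X.
{K}: E⊥X given {K} in G with E→· removed — back-door holds.
P(X|do(E)) = Σ_{K} P(X|E,K)·P(K).

P(X|do(E)): backdoor, adjust for {K}.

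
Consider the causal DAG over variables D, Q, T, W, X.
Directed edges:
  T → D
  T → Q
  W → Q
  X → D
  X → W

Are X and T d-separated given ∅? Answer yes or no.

Yes — X ⊥ T | ∅.

Bayes-Ball from X | ∅ reaches {D,Q,W}.
T ∉ reach(X|∅) ⇒ X ⊥ T | ∅.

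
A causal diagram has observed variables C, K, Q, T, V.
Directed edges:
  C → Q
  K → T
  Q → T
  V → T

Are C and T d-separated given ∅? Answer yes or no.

No — C and T are d-connected given ∅.

Bayes-Ball from C | ∅ reaches {Q,T}.
T ∈ reach(C|∅) ⇒ C ⊥̸ T | ∅.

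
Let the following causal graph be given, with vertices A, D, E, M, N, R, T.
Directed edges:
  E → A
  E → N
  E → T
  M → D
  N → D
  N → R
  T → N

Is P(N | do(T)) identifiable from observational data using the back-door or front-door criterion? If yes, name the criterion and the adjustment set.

P(N|do(T)): backdoor, adjust for {E}.

desc(T)\{T}={D,N,R}; candidates ⊆ {A,E,M}.
size 0: {}; under {} T still reaches {A,D,E,N,R} ∋ N.
{E}: T⊥N given {E} in G with T→· removed — back-door holds.
P(N|do(T)) = Σ_{E} P(N|T,E)·P(E).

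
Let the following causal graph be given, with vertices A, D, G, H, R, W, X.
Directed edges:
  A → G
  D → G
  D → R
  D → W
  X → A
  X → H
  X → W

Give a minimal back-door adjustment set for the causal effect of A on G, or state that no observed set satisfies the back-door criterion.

A→G: minimal back-door set ∅.

desc(A)\{A}={G}; candidates ⊆ {D,H,R,W,X}.
∅: A⊥G given ∅ in G with A→· removed — back-door holds.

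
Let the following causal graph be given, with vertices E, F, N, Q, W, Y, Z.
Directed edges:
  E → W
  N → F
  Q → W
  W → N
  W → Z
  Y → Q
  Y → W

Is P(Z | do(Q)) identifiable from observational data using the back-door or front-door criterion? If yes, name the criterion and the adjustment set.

P(Z|do(Q)): backdoor, adjust for {Y}.

desc(Q)\{Q}={F,N,W,Z}; candidates ⊆ {E,Y}.
size 0: {}; under {} Q still reaches {F,N,W,Y,Z} ∋ Z.
{Y}: Q⊥Z given {Y} in G with Q→· removed — back-door holds.
P(Z|do(Q)) = Σ_{Y} P(Z|Q,Y)·P(Y).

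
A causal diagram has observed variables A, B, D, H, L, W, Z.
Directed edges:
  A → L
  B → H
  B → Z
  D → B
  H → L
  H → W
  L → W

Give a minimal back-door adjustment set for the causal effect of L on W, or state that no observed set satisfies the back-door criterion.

L→W: minimal back-door set {H}.

desc(L)\{L}={W}; candidates ⊆ {A,B,D,H,Z}.
size 0: {}; under {} L still reaches {A,B,D,H,W,Z} ∋ W.
{H}: L⊥W given {H} in G with L→· removed — back-door holds.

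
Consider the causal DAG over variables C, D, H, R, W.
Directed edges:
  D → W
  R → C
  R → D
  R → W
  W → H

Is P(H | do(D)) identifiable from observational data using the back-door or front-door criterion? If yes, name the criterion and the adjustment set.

P(H|do(D)): backdoor, adjust for {R}.

desc(D)\{D}={H,W}; candidates ⊆ {C,R}.
size 0: {}; under {} D still reaches {C,H,R,W} ∋ H.
{R}: D⊥H given {R} in G with D→· removed — back-door holds.
P(H|do(D)) = Σ_{R} P(H|D,R)·P(R).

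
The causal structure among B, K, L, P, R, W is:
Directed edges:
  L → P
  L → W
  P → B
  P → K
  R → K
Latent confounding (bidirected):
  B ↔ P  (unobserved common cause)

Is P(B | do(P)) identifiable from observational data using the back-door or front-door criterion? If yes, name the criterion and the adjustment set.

P(B|do(P)): not identifiable (no BD/FD set).

desc(P)\{P}={B,K}; candidates ⊆ {L,R,W}.
P↔B: latent back-door arc(s) into P.
size 0: {}; under {} P still reaches {B,L,W} ∋ B.
size 1: {L}, {R}, {W}; under {L} P still reaches {B} ∋ B.
size 2: {L,R}, {L,W}, {R,W}; under {L,R} P still reaches {B} ∋ B.
P↔B cannot be blocked by any observed set — no back-door set.
No mediator lies on a directed P→…→B path.
Neither criterion identifies P(B|do(P)) in this graph.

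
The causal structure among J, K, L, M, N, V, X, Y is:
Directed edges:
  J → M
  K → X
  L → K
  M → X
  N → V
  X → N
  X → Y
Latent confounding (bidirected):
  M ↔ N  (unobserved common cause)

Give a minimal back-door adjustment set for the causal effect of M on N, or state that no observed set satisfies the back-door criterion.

desc(M)\{M}={N,V,X,Y}; candidates ⊆ {J,K,L}.
M↔N: latent back-door arc(s) into M.
size 0: {}; under {} M still reaches {J,N,V} ∋ N.
size 1: {J}, {K}, {L}; under {J} M still reaches {N,V} ∋ N.
size 2: {J,K}, {J,L}, {K,L}; under {J,K} M still reaches {N,V} ∋ N.
M↔N cannot be blocked by any observed set — no back-door set.

M→N: no observed back-door set.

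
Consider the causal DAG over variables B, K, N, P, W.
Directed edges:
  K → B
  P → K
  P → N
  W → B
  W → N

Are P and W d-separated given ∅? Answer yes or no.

Yes — P ⊥ W | ∅.

Bayes-Ball from P | ∅ reaches {B,K,N}.
W ∉ reach(P|∅) ⇒ P ⊥ W | ∅.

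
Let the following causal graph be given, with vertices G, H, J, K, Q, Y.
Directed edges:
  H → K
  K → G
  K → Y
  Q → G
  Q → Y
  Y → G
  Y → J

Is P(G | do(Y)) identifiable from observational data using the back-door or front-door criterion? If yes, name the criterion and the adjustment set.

P(G|do(Y)): backdoor, adjust for {K, Q}.

desc(Y)\{Y}={G,J}; candidates ⊆ {H,K,Q}.
size 0: {}; under {} Y still reaches {G,H,K,Q} ∋ G.
size 1: {H}, {K}, {Q}; under {H} Y still reaches {G,K,Q} ∋ G.
{K,Q}: Y⊥G given {K,Q} in G with Y→· removed — back-door holds.
P(G|do(Y)) = Σ_{K,Q} P(G|Y,K,Q)·P(K,Q).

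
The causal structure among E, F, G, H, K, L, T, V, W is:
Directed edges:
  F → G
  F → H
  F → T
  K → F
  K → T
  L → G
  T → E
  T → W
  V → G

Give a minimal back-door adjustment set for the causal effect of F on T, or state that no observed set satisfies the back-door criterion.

desc(F)\{F}={E,G,H,T,W}; candidates ⊆ {K,L,V}.
size 0: {}; under {} F still reaches {E,K,T,W} ∋ T.
{K}: F⊥T given {K} in G with F→· removed — back-door holds.

F→T: minimal back-door set {K}.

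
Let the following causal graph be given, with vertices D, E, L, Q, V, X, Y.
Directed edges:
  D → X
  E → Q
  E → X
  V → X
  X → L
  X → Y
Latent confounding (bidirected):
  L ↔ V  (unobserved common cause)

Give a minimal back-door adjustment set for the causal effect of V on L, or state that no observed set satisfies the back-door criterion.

desc(V)\{V}={L,X,Y}; candidates ⊆ {D,E,Q}.
V↔L: latent back-door arc(s) into V.
size 0: {}; under {} V still reaches {L} ∋ L.
size 1: {D}, {E}, {Q}; under {D} V still reaches {L} ∋ L.
size 2: {D,E}, {D,Q}, {E,Q}; under {D,E} V still reaches {L} ∋ L.
V↔L cannot be blocked by any observed set — no back-door set.

V→L: no observed back-door set.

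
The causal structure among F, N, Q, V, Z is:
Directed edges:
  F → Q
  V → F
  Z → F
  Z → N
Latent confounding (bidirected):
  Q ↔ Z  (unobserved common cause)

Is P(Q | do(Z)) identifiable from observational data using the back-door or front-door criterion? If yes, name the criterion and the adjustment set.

desc(Z)\{Z}={F,N,Q}; candidates ⊆ {V}.
Z↔Q: latent back-door arc(s) into Z.
size 0: {}; under {} Z still reaches {Q} ∋ Q.
size 1: {V}; under {V} Z still reaches {Q} ∋ Q.
Z↔Q cannot be blocked by any observed set — no back-door set.
{F}: (i) intercepts every directed Z→Q path; (ii) no back-door Z→{F}; (iii) {Z} blocks every back-door {F}→Q. Front-door holds.
P(Q|do(Z)) = Σ_{F} P(F|Z) Σ_{Z'} P(Q|F,Z')P(Z').

P(Q|do(Z)): frontdoor, adjust for {F}.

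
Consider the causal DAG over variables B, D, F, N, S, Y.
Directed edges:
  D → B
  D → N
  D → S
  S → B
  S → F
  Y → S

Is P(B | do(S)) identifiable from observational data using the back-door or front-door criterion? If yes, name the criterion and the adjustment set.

P(B|do(S)): backdoor, adjust for {D}.

desc(S)\{S}={B,F}; candidates ⊆ {D,N,Y}.
size 0: {}; under {} S still reaches {B,D,N,Y} ∋ B.
{D}: S⊥B given {D} in G with S→· removed — back-door holds.
P(B|do(S)) = Σ_{D} P(B|S,D)·P(D).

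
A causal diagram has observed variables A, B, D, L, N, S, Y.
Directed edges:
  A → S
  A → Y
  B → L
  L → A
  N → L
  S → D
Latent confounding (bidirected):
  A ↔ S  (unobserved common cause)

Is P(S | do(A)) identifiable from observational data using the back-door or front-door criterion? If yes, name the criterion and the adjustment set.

P(S|do(A)): not identifiable (no BD/FD set).

desc(A)\{A}={D,S,Y}; candidates ⊆ {B,L,N}.
A↔S: latent back-door arc(s) into A.
size 0: {}; under {} A still reaches {B,D,L,N,S} ∋ S.
size 1: {B}, {L}, {N}; under {B} A still reaches {D,L,N,S} ∋ S.
size 2: {B,L}, {B,N}, {L,N}; under {B,L} A still reaches {D,S} ∋ S.
A↔S cannot be blocked by any observed set — no back-door set.
No mediator lies on a directed A→…→S path.
Neither criterion identifies P(S|do(A)) in this graph.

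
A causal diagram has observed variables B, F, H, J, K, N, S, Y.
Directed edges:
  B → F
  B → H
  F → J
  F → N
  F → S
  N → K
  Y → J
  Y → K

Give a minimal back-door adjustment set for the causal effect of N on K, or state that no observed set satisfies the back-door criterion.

N→K: minimal back-door set ∅.

desc(N)\{N}={K}; candidates ⊆ {B,F,H,J,S,Y}.
∅: N⊥K given ∅ in G with N→· removed — back-door holds.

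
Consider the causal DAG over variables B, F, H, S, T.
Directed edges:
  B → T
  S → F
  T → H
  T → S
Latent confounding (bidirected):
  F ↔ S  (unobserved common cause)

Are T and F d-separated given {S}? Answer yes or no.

Bayes-Ball from T | {S} reaches {B,F,H}.
F ∈ reach(T|{S}) ⇒ T ⊥̸ F | {S}.

No — T and F are d-connected given {S}.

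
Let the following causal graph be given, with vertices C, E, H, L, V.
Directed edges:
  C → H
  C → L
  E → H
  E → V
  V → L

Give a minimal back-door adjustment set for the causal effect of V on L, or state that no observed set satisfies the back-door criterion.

desc(V)\{V}={L}; candidates ⊆ {C,E,H}.
∅: V⊥L given ∅ in G with V→· removed — back-door holds.

V→L: minimal back-door set ∅.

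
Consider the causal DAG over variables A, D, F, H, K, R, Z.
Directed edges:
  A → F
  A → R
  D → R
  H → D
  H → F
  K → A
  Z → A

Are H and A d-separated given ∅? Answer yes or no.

Yes — H ⊥ A | ∅.

Bayes-Ball from H | ∅ reaches {D,F,R}.
A ∉ reach(H|∅) ⇒ H ⊥ A | ∅.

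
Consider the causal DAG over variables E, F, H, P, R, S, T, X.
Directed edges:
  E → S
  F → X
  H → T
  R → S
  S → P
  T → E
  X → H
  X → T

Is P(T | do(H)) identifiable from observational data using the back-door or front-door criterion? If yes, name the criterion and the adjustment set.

P(T|do(H)): backdoor, adjust for {X}.

desc(H)\{H}={E,P,S,T}; candidates ⊆ {F,R,X}.
size 0: {}; under {} H still reaches {E,F,P,S,T,X} ∋ T.
{X}: H⊥T given {X} in G with H→· removed — back-door holds.
P(T|do(H)) = Σ_{X} P(T|H,X)·P(X).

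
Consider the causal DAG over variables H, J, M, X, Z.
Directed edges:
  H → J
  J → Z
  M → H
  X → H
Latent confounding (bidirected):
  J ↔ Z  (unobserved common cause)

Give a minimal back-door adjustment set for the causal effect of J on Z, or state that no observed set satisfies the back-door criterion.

desc(J)\{J}={Z}; candidates ⊆ {H,M,X}.
J↔Z: latent back-door arc(s) into J.
size 0: {}; under {} J still reaches {H,M,X,Z} ∋ Z.
size 1: {H}, {M}, {X}; under {H} J still reaches {Z} ∋ Z.
size 2: {H,M}, {H,X}, {M,X}; under {H,M} J still reaches {Z} ∋ Z.
J↔Z cannot be blocked by any observed set — no back-door set.

J→Z: no observed back-door set.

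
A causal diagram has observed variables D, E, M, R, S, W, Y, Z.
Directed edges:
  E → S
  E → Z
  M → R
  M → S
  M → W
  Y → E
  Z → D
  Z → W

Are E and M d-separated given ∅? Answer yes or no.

Yes — E ⊥ M | ∅.

Bayes-Ball from E | ∅ reaches {D,S,W,Y,Z}.
M ∉ reach(E|∅) ⇒ E ⊥ M | ∅.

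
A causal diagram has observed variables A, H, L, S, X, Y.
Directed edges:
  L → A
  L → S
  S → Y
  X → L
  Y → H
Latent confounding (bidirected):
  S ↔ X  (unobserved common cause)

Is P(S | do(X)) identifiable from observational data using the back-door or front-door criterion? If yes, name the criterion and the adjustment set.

P(S|do(X)): frontdoor, adjust for {L}.

desc(X)\{X}={A,H,L,S,Y}; candidates ⊆ {—}.
X↔S: latent back-door arc(s) into X.
size 0: {}; under {} X still reaches {H,S,Y} ∋ S.
X↔S cannot be blocked by any observed set — no back-door set.
{L}: (i) intercepts every directed X→S path; (ii) no back-door X→{L}; (iii) {X} blocks every back-door {L}→S. Front-door holds.
P(S|do(X)) = Σ_{L} P(L|X) Σ_{X'} P(S|L,X')P(X').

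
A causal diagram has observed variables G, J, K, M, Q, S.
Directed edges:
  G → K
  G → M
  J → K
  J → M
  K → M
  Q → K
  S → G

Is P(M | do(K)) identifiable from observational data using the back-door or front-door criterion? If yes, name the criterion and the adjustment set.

P(M|do(K)): backdoor, adjust for {G, J}.

desc(K)\{K}={M}; candidates ⊆ {G,J,Q,S}.
size 0: {}; under {} K still reaches {G,J,M,Q,S} ∋ M.
size 1: {G}, {J}, {Q} …(+1); under {G} K still reaches {J,M,Q} ∋ M.
{G,J}: K⊥M given {G,J} in G with K→· removed — back-door holds.
P(M|do(K)) = Σ_{G,J} P(M|K,G,J)·P(G,J).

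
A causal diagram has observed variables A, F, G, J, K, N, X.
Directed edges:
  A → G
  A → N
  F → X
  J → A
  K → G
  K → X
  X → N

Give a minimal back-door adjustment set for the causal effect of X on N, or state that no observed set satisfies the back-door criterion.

X→N: minimal back-door set ∅.

desc(X)\{X}={N}; candidates ⊆ {A,F,G,J,K}.
∅: X⊥N given ∅ in G with X→· removed — back-door holds.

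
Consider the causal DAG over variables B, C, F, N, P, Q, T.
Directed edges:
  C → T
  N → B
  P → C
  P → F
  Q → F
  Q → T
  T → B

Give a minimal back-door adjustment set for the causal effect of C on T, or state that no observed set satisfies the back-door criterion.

desc(C)\{C}={B,T}; candidates ⊆ {F,N,P,Q}.
∅: C⊥T given ∅ in G with C→· removed — back-door holds.

C→T: minimal back-door set ∅.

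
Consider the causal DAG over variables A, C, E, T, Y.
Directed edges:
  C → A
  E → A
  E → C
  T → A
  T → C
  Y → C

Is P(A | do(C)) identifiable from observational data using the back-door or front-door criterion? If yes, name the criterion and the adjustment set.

desc(C)\{C}={A}; candidates ⊆ {E,T,Y}.
size 0: {}; under {} C still reaches {A,E,T,Y} ∋ A.
size 1: {E}, {T}, {Y}; under {E} C still reaches {A,T,Y} ∋ A.
{E,T}: C⊥A given {E,T} in G with C→· removed — back-door holds.
P(A|do(C)) = Σ_{E,T} P(A|C,E,T)·P(E,T).

P(A|do(C)): backdoor, adjust for {E, T}.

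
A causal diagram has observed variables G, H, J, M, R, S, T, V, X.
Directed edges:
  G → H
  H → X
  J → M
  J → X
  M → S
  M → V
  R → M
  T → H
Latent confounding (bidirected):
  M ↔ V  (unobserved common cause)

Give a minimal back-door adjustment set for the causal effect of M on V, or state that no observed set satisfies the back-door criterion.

M→V: no observed back-door set.

desc(M)\{M}={S,V}; candidates ⊆ {G,H,J,R,T,X}.
M↔V: latent back-door arc(s) into M.
size 0: {}; under {} M still reaches {J,R,V,X} ∋ V.
size 1: {G}, {H}, {J} …(+3); under {G} M still reaches {J,R,V,X} ∋ V.
size 2: {G,H}, {G,J}, {G,R} …(+12); under {G,H} M still reaches {J,R,V,X} ∋ V.
M↔V cannot be blocked by any observed set — no back-door set.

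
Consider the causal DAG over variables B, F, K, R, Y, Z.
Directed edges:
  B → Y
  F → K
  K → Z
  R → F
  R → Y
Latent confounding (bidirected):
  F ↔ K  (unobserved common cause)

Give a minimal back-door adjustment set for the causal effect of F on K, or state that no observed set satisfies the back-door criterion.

F→K: no observed back-door set.

desc(F)\{F}={K,Z}; candidates ⊆ {B,R,Y}.
F↔K: latent back-door arc(s) into F.
size 0: {}; under {} F still reaches {K,R,Y,Z} ∋ K.
size 1: {B}, {R}, {Y}; under {B} F still reaches {K,R,Y,Z} ∋ K.
size 2: {B,R}, {B,Y}, {R,Y}; under {B,R} F still reaches {K,Z} ∋ K.
F↔K cannot be blocked by any observed set — no back-door set.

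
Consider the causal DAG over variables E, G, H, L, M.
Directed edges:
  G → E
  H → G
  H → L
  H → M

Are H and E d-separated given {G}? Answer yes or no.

Yes — H ⊥ E | {G}.

Bayes-Ball from H | {G} reaches {L,M}.
E ∉ reach(H|{G}) ⇒ H ⊥ E | {G}.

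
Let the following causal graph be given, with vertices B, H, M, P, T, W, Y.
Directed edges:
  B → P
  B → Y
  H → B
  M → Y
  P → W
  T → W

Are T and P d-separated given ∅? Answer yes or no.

Bayes-Ball from T | ∅ reaches {W}.
P ∉ reach(T|∅) ⇒ T ⊥ P | ∅.

Yes — T ⊥ P | ∅.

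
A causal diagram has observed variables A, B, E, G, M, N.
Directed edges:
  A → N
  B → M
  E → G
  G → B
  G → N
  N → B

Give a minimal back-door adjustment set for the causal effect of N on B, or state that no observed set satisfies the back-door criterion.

desc(N)\{N}={B,M}; candidates ⊆ {A,E,G}.
size 0: {}; under {} N still reaches {A,B,E,G,M} ∋ B.
{G}: N⊥B given {G} in G with N→· removed — back-door holds.

N→B: minimal back-door set {G}.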